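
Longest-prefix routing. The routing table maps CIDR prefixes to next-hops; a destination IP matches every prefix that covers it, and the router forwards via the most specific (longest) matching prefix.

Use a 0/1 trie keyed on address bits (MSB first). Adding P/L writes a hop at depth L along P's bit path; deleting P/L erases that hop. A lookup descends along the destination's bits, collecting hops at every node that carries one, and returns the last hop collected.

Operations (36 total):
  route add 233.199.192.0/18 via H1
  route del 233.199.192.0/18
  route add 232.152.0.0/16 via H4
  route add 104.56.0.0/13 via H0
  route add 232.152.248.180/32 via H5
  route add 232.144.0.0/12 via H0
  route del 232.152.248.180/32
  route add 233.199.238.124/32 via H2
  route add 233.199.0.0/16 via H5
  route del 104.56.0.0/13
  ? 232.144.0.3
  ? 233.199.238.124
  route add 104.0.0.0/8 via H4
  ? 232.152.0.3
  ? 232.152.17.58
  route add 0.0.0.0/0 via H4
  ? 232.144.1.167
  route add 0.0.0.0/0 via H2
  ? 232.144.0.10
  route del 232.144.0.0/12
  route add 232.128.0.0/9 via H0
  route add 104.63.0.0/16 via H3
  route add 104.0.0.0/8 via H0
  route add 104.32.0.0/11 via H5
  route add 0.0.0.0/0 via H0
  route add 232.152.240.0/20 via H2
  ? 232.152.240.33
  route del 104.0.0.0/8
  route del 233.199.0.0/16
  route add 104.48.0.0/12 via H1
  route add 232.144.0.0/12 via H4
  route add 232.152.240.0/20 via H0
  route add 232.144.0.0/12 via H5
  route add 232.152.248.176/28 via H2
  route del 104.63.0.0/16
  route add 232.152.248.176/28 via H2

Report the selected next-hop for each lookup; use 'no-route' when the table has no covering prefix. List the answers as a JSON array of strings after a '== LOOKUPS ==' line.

Process each operation:
  + 233.199.192.0/18 (H1) depth=18
  - 233.199.192.0/18 clear@18
  + 232.152.0.0/16 (H4) depth=16
  + 104.56.0.0/13 (H0) depth=13
  + 232.152.248.180/32 (H5) depth=32
  + 232.144.0.0/12 (H0) depth=12
  - 232.152.248.180/32 clear@32
  + 233.199.238.124/32 (H2) depth=32
  + 233.199.0.0/16 (H5) depth=16
  - 104.56.0.0/13 clear@13
  lookup 232.144.0.3: bits 111010001001 walk d0:-→d1:-→d2:-→d3:-→d4:-→d5:-→d6:-→d7:-→d8:-→d9:-→d10:-→d11:-→d12:H0 -> H0
  lookup 233.199.238.124: bits 11101001110001111110111001111100 walk d0:-→d1:-→d2:-→d3:-→d4:-→d5:-→d6:-→d7:-→d8:-→d9:-→d10:-→d11:-→d12:-→d13:-→d14:-→d15:-→d16:H5→d17:-→d18:-→d19:-→d20:-→d21:-→d22:-→d23:-→d24:-→d25:-→d26:-→d27:-→d28:-→d29:-→d30:-→d31:-→d32:H2 -> H2
  + 104.0.0.0/8 (H4) depth=8
  lookup 232.152.0.3: bits 1110100010011000 walk d0:-→d1:-→d2:-→d3:-→d4:-→d5:-→d6:-→d7:-→d8:-→d9:-→d10:-→d11:-→d12:H0→d13:-→d14:-→d15:-→d16:H4 -> H4
  lookup 232.152.17.58: bits 1110100010011000 walk d0:-→d1:-→d2:-→d3:-→d4:-→d5:-→d6:-→d7:-→d8:-→d9:-→d10:-→d11:-→d12:H0→d13:-→d14:-→d15:-→d16:H4 -> H4
  + 0.0.0.0/0 (H4) depth=0
  lookup 232.144.1.167: bits 111010001001 walk d0:H4→d1:-→d2:-→d3:-→d4:-→d5:-→d6:-→d7:-→d8:-→d9:-→d10:-→d11:-→d12:H0 -> H0
  + 0.0.0.0/0 (H2) depth=0
  lookup 232.144.0.10: bits 111010001001 walk d0:H2→d1:-→d2:-→d3:-→d4:-→d5:-→d6:-→d7:-→d8:-→d9:-→d10:-→d11:-→d12:H0 -> H0
  - 232.144.0.0/12 clear@12
  + 232.128.0.0/9 (H0) depth=9
  + 104.63.0.0/16 (H3) depth=16
  + 104.0.0.0/8 (H0) depth=8
  + 104.32.0.0/11 (H5) depth=11
  + 0.0.0.0/0 (H0) depth=0
  + 232.152.240.0/20 (H2) depth=20
  lookup 232.152.240.33: bits 11101000100110001111 walk d0:H0→d1:-→d2:-→d3:-→d4:-→d5:-→d6:-→d7:-→d8:-→d9:H0→d10:-→d11:-→d12:-→d13:-→d14:-→d15:-→d16:H4→d17:-→d18:-→d19:-→d20:H2 -> H2
  - 104.0.0.0/8 clear@8
  - 233.199.0.0/16 clear@16
  + 104.48.0.0/12 (H1) depth=12
  + 232.144.0.0/12 (H4) depth=12
  + 232.152.240.0/20 (H0) depth=20
  + 232.144.0.0/12 (H5) depth=12
  + 232.152.248.176/28 (H2) depth=28
  - 104.63.0.0/16 clear@16
  + 232.152.248.176/28 (H2) depth=28

== LOOKUPS ==
["H0","H2","H4","H4","H0","H0","H2"]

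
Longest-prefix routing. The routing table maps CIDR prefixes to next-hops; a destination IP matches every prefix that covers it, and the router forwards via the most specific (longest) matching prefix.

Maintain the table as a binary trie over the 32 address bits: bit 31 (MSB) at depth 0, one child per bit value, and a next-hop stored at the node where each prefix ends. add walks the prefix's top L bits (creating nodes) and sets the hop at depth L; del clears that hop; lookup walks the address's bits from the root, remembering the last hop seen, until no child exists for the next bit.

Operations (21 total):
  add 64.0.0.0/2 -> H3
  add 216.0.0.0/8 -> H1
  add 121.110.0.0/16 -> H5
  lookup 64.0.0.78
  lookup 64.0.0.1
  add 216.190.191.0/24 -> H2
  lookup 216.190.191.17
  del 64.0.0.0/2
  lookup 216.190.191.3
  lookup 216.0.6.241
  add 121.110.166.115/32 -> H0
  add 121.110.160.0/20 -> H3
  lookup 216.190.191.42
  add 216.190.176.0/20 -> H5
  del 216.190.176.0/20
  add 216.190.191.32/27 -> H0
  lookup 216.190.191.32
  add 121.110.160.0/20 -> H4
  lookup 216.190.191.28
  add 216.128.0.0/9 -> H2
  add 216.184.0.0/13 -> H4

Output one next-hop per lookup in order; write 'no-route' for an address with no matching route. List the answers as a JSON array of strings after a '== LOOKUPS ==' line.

Apply in order:
  add 64.0.0.0/2 -> H3 at depth 2
  add 216.0.0.0/8 -> H1 at depth 8
  add 121.110.0.0/16 -> H5 at depth 16
  ? 64.0.0.78  path d0:-→d1:-→d2:H3  best=H3
  ? 64.0.0.1  path d0:-→d1:-→d2:H3  best=H3
  add 216.190.191.0/24 -> H2 at depth 24
  ? 216.190.191.17  path d0:-→d1:-→d2:-→d3:-→d4:-→d5:-→d6:-→d7:-→d8:H1→d9:-→d10:-→d11:-→d12:-→d13:-→d14:-→d15:-→d16:-→d17:-→d18:-→d19:-→d20:-→d21:-→d22:-→d23:-→d24:H2  best=H2
  - 64.0.0.0/2 clear@2
  ? 216.190.191.3  path d0:-→d1:-→d2:-→d3:-→d4:-→d5:-→d6:-→d7:-→d8:H1→d9:-→d10:-→d11:-→d12:-→d13:-→d14:-→d15:-→d16:-→d17:-→d18:-→d19:-→d20:-→d21:-→d22:-→d23:-→d24:H2  best=H2
  ? 216.0.6.241  path d0:-→d1:-→d2:-→d3:-→d4:-→d5:-→d6:-→d7:-→d8:H1  best=H1
  add 121.110.166.115/32 -> H0 at depth 32
  add 121.110.160.0/20 -> H3 at depth 20
  ? 216.190.191.42  path d0:-→d1:-→d2:-→d3:-→d4:-→d5:-→d6:-→d7:-→d8:H1→d9:-→d10:-→d11:-→d12:-→d13:-→d14:-→d15:-→d16:-→d17:-→d18:-→d19:-→d20:-→d21:-→d22:-→d23:-→d24:H2  best=H2
  add 216.190.176.0/20 -> H5 at depth 20
  - 216.190.176.0/20 clear@20
  add 216.190.191.32/27 -> H0 at depth 27
  ? 216.190.191.32  path d0:-→d1:-→d2:-→d3:-→d4:-→d5:-→d6:-→d7:-→d8:H1→d9:-→d10:-→d11:-→d12:-→d13:-→d14:-→d15:-→d16:-→d17:-→d18:-→d19:-→d20:-→d21:-→d22:-→d23:-→d24:H2→d25:-→d26:-→d27:H0  best=H0
  add 121.110.160.0/20 -> H4 at depth 20
  ? 216.190.191.28  path d0:-→d1:-→d2:-→d3:-→d4:-→d5:-→d6:-→d7:-→d8:H1→d9:-→d10:-→d11:-→d12:-→d13:-→d14:-→d15:-→d16:-→d17:-→d18:-→d19:-→d20:-→d21:-→d22:-→d23:-→d24:H2→d25:-→d26:-  best=H2
  add 216.128.0.0/9 -> H2 at depth 9
  add 216.184.0.0/13 -> H4 at depth 13

== LOOKUPS ==
["H3","H3","H2","H2","H1","H2","H0","H2"]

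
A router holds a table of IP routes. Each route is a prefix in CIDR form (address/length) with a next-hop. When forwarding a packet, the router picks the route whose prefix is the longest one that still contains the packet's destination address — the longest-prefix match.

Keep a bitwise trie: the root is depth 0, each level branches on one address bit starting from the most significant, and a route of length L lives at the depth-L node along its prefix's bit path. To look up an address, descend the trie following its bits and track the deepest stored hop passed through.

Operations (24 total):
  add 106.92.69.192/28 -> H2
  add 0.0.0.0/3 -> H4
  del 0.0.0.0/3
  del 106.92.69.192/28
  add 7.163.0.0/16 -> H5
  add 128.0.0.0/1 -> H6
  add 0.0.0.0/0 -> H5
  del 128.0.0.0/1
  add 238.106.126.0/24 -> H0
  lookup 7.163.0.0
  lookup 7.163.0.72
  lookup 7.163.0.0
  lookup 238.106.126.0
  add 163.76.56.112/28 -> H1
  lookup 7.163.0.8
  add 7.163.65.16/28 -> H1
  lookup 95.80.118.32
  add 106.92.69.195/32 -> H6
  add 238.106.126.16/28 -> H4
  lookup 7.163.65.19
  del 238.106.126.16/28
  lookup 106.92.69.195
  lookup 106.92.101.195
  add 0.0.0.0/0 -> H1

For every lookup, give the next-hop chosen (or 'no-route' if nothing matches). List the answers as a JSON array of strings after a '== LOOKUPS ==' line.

Process each operation:
  add 106.92.69.192/28 -> H2 at depth 28
  add 0.0.0.0/3 -> H4 at depth 3
  del 0.0.0.0/3 (clear depth 3)
  del 106.92.69.192/28 (clear depth 28)
  add 7.163.0.0/16 -> H5 at depth 16
  add 128.0.0.0/1 -> H6 at depth 1
  add 0.0.0.0/0 -> H5 at depth 0
  del 128.0.0.0/1 (clear depth 1)
  add 238.106.126.0/24 -> H0 at depth 24
  Q 7.163.0.0: descend 0000011110100011 ; hops seen [H5,H5] ; pick H5
  Q 7.163.0.72: descend 0000011110100011 ; hops seen [H5,H5] ; pick H5
  Q 7.163.0.0: descend 0000011110100011 ; hops seen [H5,H5] ; pick H5
  Q 238.106.126.0: descend 111011100110101001111110 ; hops seen [H5,H0] ; pick H0
  add 163.76.56.112/28 -> H1 at depth 28
  Q 7.163.0.8: descend 0000011110100011 ; hops seen [H5,H5] ; pick H5
  add 7.163.65.16/28 -> H1 at depth 28
  Q 95.80.118.32: descend 01 ; hops seen [H5] ; pick H5
  add 106.92.69.195/32 -> H6 at depth 32
  add 238.106.126.16/28 -> H4 at depth 28
  Q 7.163.65.19: descend 0000011110100011010000010001 ; hops seen [H5,H5,H1] ; pick H1
  del 238.106.126.16/28 (clear depth 28)
  Q 106.92.69.195: descend 01101010010111000100010111000011 ; hops seen [H5,H6] ; pick H6
  Q 106.92.101.195: descend 011010100101110001 ; hops seen [H5] ; pick H5
  add 0.0.0.0/0 -> H1 at depth 0

== LOOKUPS ==
["H5","H5","H5","H0","H5","H5","H1","H6","H5"]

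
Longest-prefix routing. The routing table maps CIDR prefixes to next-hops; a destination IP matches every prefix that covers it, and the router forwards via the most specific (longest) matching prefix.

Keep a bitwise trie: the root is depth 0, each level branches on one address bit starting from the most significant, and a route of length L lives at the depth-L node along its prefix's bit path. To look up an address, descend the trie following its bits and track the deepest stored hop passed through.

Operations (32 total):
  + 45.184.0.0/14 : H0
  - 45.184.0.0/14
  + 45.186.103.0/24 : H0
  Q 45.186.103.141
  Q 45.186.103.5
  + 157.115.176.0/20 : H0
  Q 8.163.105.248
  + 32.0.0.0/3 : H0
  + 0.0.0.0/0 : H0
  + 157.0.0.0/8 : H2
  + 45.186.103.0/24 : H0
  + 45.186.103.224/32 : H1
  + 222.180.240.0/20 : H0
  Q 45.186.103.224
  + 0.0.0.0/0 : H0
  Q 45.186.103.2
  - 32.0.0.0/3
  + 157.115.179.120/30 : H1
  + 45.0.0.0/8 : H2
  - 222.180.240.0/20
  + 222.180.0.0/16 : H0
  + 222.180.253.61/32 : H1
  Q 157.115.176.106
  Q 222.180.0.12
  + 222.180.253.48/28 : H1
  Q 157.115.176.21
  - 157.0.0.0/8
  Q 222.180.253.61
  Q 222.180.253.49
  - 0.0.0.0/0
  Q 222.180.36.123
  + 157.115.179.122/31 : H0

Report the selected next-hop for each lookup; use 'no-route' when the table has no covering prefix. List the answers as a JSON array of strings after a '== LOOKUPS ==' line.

Apply in order:
  + 45.184.0.0/14 (H0) depth=14
  del 45.184.0.0/14 (clear depth 14)
  + 45.186.103.0/24 (H0) depth=24
  Q 45.186.103.141: descend 001011011011101001100111 ; hops seen [H0] ; pick H0
  Q 45.186.103.5: descend 001011011011101001100111 ; hops seen [H0] ; pick H0
  + 157.115.176.0/20 (H0) depth=20
  Q 8.163.105.248: descend 00 ; hops seen [∅] ; pick no-route
  + 32.0.0.0/3 (H0) depth=3
  + 0.0.0.0/0 (H0) depth=0
  + 157.0.0.0/8 (H2) depth=8
  + 45.186.103.0/24 (H0) depth=24
  + 45.186.103.224/32 (H1) depth=32
  + 222.180.240.0/20 (H0) depth=20
  Q 45.186.103.224: descend 00101101101110100110011111100000 ; hops seen [H0,H0,H0,H1] ; pick H1
  + 0.0.0.0/0 (H0) depth=0
  Q 45.186.103.2: descend 001011011011101001100111 ; hops seen [H0,H0,H0] ; pick H0
  del 32.0.0.0/3 (clear depth 3)
  + 157.115.179.120/30 (H1) depth=30
  + 45.0.0.0/8 (H2) depth=8
  del 222.180.240.0/20 (clear depth 20)
  + 222.180.0.0/16 (H0) depth=16
  + 222.180.253.61/32 (H1) depth=32
  Q 157.115.176.106: descend 1001110101110011101100 ; hops seen [H0,H2,H0] ; pick H0
  Q 222.180.0.12: descend 1101111010110100 ; hops seen [H0,H0] ; pick H0
  + 222.180.253.48/28 (H1) depth=28
  Q 157.115.176.21: descend 1001110101110011101100 ; hops seen [H0,H2,H0] ; pick H0
  del 157.0.0.0/8 (clear depth 8)
  Q 222.180.253.61: descend 11011110101101001111110100111101 ; hops seen [H0,H0,H1,H1] ; pick H1
  Q 222.180.253.49: descend 1101111010110100111111010011 ; hops seen [H0,H0,H1] ; pick H1
  del 0.0.0.0/0 (clear depth 0)
  Q 222.180.36.123: descend 1101111010110100 ; hops seen [H0] ; pick H0
  + 157.115.179.122/31 (H0) depth=31

== LOOKUPS ==
["H0","H0","no-route","H1","H0","H0","H0","H0","H1","H1","H0"]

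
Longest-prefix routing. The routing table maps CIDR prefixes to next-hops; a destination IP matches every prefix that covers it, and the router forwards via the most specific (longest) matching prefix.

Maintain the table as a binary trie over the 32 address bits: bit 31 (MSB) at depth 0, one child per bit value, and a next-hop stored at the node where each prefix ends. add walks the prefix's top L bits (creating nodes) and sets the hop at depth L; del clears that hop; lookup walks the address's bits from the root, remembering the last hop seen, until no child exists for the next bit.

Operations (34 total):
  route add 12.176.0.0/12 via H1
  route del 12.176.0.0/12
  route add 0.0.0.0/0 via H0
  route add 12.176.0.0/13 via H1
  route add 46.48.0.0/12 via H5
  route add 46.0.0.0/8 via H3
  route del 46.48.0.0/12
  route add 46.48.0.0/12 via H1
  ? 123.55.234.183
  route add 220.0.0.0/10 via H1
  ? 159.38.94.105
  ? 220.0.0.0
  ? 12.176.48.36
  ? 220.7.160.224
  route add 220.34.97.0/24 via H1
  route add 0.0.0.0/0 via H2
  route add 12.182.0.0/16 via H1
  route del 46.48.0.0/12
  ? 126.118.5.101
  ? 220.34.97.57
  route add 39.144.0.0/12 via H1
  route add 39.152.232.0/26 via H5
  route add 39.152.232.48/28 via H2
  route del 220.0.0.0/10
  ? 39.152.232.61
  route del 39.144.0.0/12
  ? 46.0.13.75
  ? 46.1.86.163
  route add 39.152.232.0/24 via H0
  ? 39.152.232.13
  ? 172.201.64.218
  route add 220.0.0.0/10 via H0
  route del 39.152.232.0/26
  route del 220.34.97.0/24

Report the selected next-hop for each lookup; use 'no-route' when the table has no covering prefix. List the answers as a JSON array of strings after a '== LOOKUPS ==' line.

Trace:
  + 12.176.0.0/12 (H1) depth=12
  del 12.176.0.0/12 (clear depth 12)
  + 0.0.0.0/0 (H0) depth=0
  + 12.176.0.0/13 (H1) depth=13
  + 46.48.0.0/12 (H5) depth=12
  + 46.0.0.0/8 (H3) depth=8
  del 46.48.0.0/12 (clear depth 12)
  + 46.48.0.0/12 (H1) depth=12
  lookup 123.55.234.183: bits 0 walk d0:H0→d1:- -> H0
  + 220.0.0.0/10 (H1) depth=10
  lookup 159.38.94.105: bits 1 walk d0:H0→d1:- -> H0
  lookup 220.0.0.0: bits 1101110000 walk d0:H0→d1:-→d2:-→d3:-→d4:-→d5:-→d6:-→d7:-→d8:-→d9:-→d10:H1 -> H1
  lookup 12.176.48.36: bits 0000110010110 walk d0:H0→d1:-→d2:-→d3:-→d4:-→d5:-→d6:-→d7:-→d8:-→d9:-→d10:-→d11:-→d12:-→d13:H1 -> H1
  lookup 220.7.160.224: bits 1101110000 walk d0:H0→d1:-→d2:-→d3:-→d4:-→d5:-→d6:-→d7:-→d8:-→d9:-→d10:H1 -> H1
  + 220.34.97.0/24 (H1) depth=24
  + 0.0.0.0/0 (H2) depth=0
  + 12.182.0.0/16 (H1) depth=16
  del 46.48.0.0/12 (clear depth 12)
  lookup 126.118.5.101: bits 0 walk d0:H2→d1:- -> H2
  lookup 220.34.97.57: bits 110111000010001001100001 walk d0:H2→d1:-→d2:-→d3:-→d4:-→d5:-→d6:-→d7:-→d8:-→d9:-→d10:H1→d11:-→d12:-→d13:-→d14:-→d15:-→d16:-→d17:-→d18:-→d19:-→d20:-→d21:-→d22:-→d23:-→d24:H1 -> H1
  + 39.144.0.0/12 (H1) depth=12
  + 39.152.232.0/26 (H5) depth=26
  + 39.152.232.48/28 (H2) depth=28
  del 220.0.0.0/10 (clear depth 10)
  lookup 39.152.232.61: bits 0010011110011000111010000011 walk d0:H2→d1:-→d2:-→d3:-→d4:-→d5:-→d6:-→d7:-→d8:-→d9:-→d10:-→d11:-→d12:H1→d13:-→d14:-→d15:-→d16:-→d17:-→d18:-→d19:-→d20:-→d21:-→d22:-→d23:-→d24:-→d25:-→d26:H5→d27:-→d28:H2 -> H2
  del 39.144.0.0/12 (clear depth 12)
  lookup 46.0.13.75: bits 0010111000 walk d0:H2→d1:-→d2:-→d3:-→d4:-→d5:-→d6:-→d7:-→d8:H3→d9:-→d10:- -> H3
  lookup 46.1.86.163: bits 0010111000 walk d0:H2→d1:-→d2:-→d3:-→d4:-→d5:-→d6:-→d7:-→d8:H3→d9:-→d10:- -> H3
  + 39.152.232.0/24 (H0) depth=24
  lookup 39.152.232.13: bits 00100111100110001110100000 walk d0:H2→d1:-→d2:-→d3:-→d4:-→d5:-→d6:-→d7:-→d8:-→d9:-→d10:-→d11:-→d12:-→d13:-→d14:-→d15:-→d16:-→d17:-→d18:-→d19:-→d20:-→d21:-→d22:-→d23:-→d24:H0→d25:-→d26:H5 -> H5
  lookup 172.201.64.218: bits 1 walk d0:H2→d1:- -> H2
  + 220.0.0.0/10 (H0) depth=10
  del 39.152.232.0/26 (clear depth 26)
  del 220.34.97.0/24 (clear depth 24)

== LOOKUPS ==
["H0","H0","H1","H1","H1","H2","H1","H2","H3","H3","H5","H2"]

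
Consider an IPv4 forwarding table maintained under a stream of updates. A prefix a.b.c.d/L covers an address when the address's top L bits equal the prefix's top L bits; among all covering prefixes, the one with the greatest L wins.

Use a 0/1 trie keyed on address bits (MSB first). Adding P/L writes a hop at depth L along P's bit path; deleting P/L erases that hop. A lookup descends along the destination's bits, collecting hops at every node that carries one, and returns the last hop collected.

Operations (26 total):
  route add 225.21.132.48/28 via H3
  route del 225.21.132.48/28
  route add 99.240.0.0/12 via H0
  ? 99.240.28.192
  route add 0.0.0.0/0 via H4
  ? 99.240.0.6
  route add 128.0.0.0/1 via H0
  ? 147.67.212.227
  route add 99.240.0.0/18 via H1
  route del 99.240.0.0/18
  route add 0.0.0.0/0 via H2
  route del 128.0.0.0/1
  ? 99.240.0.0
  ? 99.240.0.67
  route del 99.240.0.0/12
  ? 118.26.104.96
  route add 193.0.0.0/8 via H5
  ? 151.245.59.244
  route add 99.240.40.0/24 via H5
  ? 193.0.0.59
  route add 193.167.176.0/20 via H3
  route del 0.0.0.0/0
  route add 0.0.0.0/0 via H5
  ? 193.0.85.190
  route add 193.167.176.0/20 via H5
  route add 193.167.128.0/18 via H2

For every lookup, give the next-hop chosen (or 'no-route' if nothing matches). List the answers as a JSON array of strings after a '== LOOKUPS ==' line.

Trace:
  add 225.21.132.48/28 -> H3 at depth 28
  del 225.21.132.48/28 (clear depth 28)
  add 99.240.0.0/12 -> H0 at depth 12
  lookup 99.240.28.192: bits 011000111111 walk d0:-→d1:-→d2:-→d3:-→d4:-→d5:-→d6:-→d7:-→d8:-→d9:-→d10:-→d11:-→d12:H0 -> H0
  add 0.0.0.0/0 -> H4 at depth 0
  lookup 99.240.0.6: bits 011000111111 walk d0:H4→d1:-→d2:-→d3:-→d4:-→d5:-→d6:-→d7:-→d8:-→d9:-→d10:-→d11:-→d12:H0 -> H0
  add 128.0.0.0/1 -> H0 at depth 1
  lookup 147.67.212.227: bits 1 walk d0:H4→d1:H0 -> H0
  add 99.240.0.0/18 -> H1 at depth 18
  del 99.240.0.0/18 (clear depth 18)
  add 0.0.0.0/0 -> H2 at depth 0
  del 128.0.0.0/1 (clear depth 1)
  lookup 99.240.0.0: bits 011000111111000000 walk d0:H2→d1:-→d2:-→d3:-→d4:-→d5:-→d6:-→d7:-→d8:-→d9:-→d10:-→d11:-→d12:H0→d13:-→d14:-→d15:-→d16:-→d17:-→d18:- -> H0
  lookup 99.240.0.67: bits 011000111111000000 walk d0:H2→d1:-→d2:-→d3:-→d4:-→d5:-→d6:-→d7:-→d8:-→d9:-→d10:-→d11:-→d12:H0→d13:-→d14:-→d15:-→d16:-→d17:-→d18:- -> H0
  del 99.240.0.0/12 (clear depth 12)
  lookup 118.26.104.96: bits 011 walk d0:H2→d1:-→d2:-→d3:- -> H2
  add 193.0.0.0/8 -> H5 at depth 8
  lookup 151.245.59.244: bits 1 walk d0:H2→d1:- -> H2
  add 99.240.40.0/24 -> H5 at depth 24
  lookup 193.0.0.59: bits 11000001 walk d0:H2→d1:-→d2:-→d3:-→d4:-→d5:-→d6:-→d7:-→d8:H5 -> H5
  add 193.167.176.0/20 -> H3 at depth 20
  del 0.0.0.0/0 (clear depth 0)
  add 0.0.0.0/0 -> H5 at depth 0
  lookup 193.0.85.190: bits 11000001 walk d0:H5→d1:-→d2:-→d3:-→d4:-→d5:-→d6:-→d7:-→d8:H5 -> H5
  add 193.167.176.0/20 -> H5 at depth 20
  add 193.167.128.0/18 -> H2 at depth 18

== LOOKUPS ==
["H0","H0","H0","H0","H0","H2","H2","H5","H5"]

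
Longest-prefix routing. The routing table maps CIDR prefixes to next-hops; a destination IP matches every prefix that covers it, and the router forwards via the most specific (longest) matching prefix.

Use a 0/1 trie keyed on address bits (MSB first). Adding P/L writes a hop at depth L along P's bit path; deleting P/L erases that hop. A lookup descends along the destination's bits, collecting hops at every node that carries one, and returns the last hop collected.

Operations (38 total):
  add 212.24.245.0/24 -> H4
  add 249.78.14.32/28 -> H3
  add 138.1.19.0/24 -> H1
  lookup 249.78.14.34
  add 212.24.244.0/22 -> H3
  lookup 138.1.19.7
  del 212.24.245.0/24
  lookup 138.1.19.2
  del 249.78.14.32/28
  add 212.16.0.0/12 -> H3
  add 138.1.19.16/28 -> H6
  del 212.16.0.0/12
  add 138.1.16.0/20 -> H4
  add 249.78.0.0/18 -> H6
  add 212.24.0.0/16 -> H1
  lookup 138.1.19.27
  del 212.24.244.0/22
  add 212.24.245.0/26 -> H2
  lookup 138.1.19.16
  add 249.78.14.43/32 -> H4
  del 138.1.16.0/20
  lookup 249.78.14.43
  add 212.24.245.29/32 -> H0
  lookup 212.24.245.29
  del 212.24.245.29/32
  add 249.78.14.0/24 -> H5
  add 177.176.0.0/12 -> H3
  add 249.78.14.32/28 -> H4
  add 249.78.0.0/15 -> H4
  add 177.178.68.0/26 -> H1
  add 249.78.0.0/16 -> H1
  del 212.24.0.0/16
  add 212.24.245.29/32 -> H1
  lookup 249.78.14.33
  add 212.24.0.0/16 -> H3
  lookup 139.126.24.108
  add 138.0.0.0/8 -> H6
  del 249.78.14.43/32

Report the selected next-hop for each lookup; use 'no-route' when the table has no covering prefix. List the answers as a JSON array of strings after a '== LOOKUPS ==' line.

Trace:
  add 212.24.245.0/24 -> H4 at depth 24
  add 249.78.14.32/28 -> H3 at depth 28
  add 138.1.19.0/24 -> H1 at depth 24
  Q 249.78.14.34: descend 1111100101001110000011100010 ; hops seen [H3] ; pick H3
  add 212.24.244.0/22 -> H3 at depth 22
  Q 138.1.19.7: descend 100010100000000100010011 ; hops seen [H1] ; pick H1
  - 212.24.245.0/24 clear@24
  Q 138.1.19.2: descend 100010100000000100010011 ; hops seen [H1] ; pick H1
  - 249.78.14.32/28 clear@28
  add 212.16.0.0/12 -> H3 at depth 12
  add 138.1.19.16/28 -> H6 at depth 28
  - 212.16.0.0/12 clear@12
  add 138.1.16.0/20 -> H4 at depth 20
  add 249.78.0.0/18 -> H6 at depth 18
  add 212.24.0.0/16 -> H1 at depth 16
  Q 138.1.19.27: descend 1000101000000001000100110001 ; hops seen [H4,H1,H6] ; pick H6
  - 212.24.244.0/22 clear@22
  add 212.24.245.0/26 -> H2 at depth 26
  Q 138.1.19.16: descend 1000101000000001000100110001 ; hops seen [H4,H1,H6] ; pick H6
  add 249.78.14.43/32 -> H4 at depth 32
  - 138.1.16.0/20 clear@20
  Q 249.78.14.43: descend 11111001010011100000111000101011 ; hops seen [H6,H4] ; pick H4
  add 212.24.245.29/32 -> H0 at depth 32
  Q 212.24.245.29: descend 11010100000110001111010100011101 ; hops seen [H1,H2,H0] ; pick H0
  - 212.24.245.29/32 clear@32
  add 249.78.14.0/24 -> H5 at depth 24
  add 177.176.0.0/12 -> H3 at depth 12
  add 249.78.14.32/28 -> H4 at depth 28
  add 249.78.0.0/15 -> H4 at depth 15
  add 177.178.68.0/26 -> H1 at depth 26
  add 249.78.0.0/16 -> H1 at depth 16
  - 212.24.0.0/16 clear@16
  add 212.24.245.29/32 -> H1 at depth 32
  Q 249.78.14.33: descend 1111100101001110000011100010 ; hops seen [H4,H1,H6,H5,H4] ; pick H4
  add 212.24.0.0/16 -> H3 at depth 16
  Q 139.126.24.108: descend 1000101 ; hops seen [∅] ; pick no-route
  add 138.0.0.0/8 -> H6 at depth 8
  - 249.78.14.43/32 clear@32

== LOOKUPS ==
["H3","H1","H1","H6","H6","H4","H0","H4","no-route"]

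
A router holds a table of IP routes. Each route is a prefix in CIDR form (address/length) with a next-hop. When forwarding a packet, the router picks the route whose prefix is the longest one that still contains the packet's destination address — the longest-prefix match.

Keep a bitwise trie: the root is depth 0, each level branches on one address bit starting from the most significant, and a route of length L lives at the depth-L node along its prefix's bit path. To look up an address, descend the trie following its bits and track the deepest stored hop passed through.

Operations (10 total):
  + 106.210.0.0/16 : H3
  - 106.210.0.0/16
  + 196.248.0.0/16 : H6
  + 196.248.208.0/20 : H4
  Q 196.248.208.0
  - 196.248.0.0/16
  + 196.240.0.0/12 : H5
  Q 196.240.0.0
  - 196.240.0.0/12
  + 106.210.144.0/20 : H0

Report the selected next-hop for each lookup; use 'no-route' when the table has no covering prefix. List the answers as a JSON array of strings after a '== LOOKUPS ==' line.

Process each operation:
  add 106.210.0.0/16 -> H3 at depth 16
  del 106.210.0.0/16 (clear depth 16)
  add 196.248.0.0/16 -> H6 at depth 16
  add 196.248.208.0/20 -> H4 at depth 20
  Q 196.248.208.0: descend 11000100111110001101 ; hops seen [H6,H4] ; pick H4
  del 196.248.0.0/16 (clear depth 16)
  add 196.240.0.0/12 -> H5 at depth 12
  Q 196.240.0.0: descend 110001001111 ; hops seen [H5] ; pick H5
  del 196.240.0.0/12 (clear depth 12)
  add 106.210.144.0/20 -> H0 at depth 20

== LOOKUPS ==
["H4","H5"]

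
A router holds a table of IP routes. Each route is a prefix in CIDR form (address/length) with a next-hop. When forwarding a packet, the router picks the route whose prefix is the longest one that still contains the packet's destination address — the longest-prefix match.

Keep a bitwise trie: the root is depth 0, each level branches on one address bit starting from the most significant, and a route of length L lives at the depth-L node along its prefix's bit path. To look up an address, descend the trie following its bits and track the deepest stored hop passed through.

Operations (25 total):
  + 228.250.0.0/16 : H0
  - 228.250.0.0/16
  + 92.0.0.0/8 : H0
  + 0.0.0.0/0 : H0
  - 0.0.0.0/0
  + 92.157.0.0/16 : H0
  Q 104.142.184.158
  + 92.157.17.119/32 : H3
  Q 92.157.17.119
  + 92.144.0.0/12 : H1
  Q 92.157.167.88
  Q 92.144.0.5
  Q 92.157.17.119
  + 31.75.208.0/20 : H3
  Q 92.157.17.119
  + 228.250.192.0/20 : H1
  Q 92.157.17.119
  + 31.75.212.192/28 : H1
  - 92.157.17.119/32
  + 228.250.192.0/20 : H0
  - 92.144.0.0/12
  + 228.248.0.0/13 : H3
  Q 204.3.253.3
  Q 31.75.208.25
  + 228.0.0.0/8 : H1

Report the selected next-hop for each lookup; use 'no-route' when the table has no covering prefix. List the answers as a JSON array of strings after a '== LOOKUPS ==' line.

Trace:
  + 228.250.0.0/16 (H0) depth=16
  - 228.250.0.0/16 clear@16
  + 92.0.0.0/8 (H0) depth=8
  + 0.0.0.0/0 (H0) depth=0
  - 0.0.0.0/0 clear@0
  + 92.157.0.0/16 (H0) depth=16
  Q 104.142.184.158: descend 01 ; hops seen [∅] ; pick no-route
  + 92.157.17.119/32 (H3) depth=32
  Q 92.157.17.119: descend 01011100100111010001000101110111 ; hops seen [H0,H0,H3] ; pick H3
  + 92.144.0.0/12 (H1) depth=12
  Q 92.157.167.88: descend 0101110010011101 ; hops seen [H0,H1,H0] ; pick H0
  Q 92.144.0.5: descend 010111001001 ; hops seen [H0,H1] ; pick H1
  Q 92.157.17.119: descend 01011100100111010001000101110111 ; hops seen [H0,H1,H0,H3] ; pick H3
  + 31.75.208.0/20 (H3) depth=20
  Q 92.157.17.119: descend 01011100100111010001000101110111 ; hops seen [H0,H1,H0,H3] ; pick H3
  + 228.250.192.0/20 (H1) depth=20
  Q 92.157.17.119: descend 01011100100111010001000101110111 ; hops seen [H0,H1,H0,H3] ; pick H3
  + 31.75.212.192/28 (H1) depth=28
  - 92.157.17.119/32 clear@32
  + 228.250.192.0/20 (H0) depth=20
  - 92.144.0.0/12 clear@12
  + 228.248.0.0/13 (H3) depth=13
  Q 204.3.253.3: descend 11 ; hops seen [∅] ; pick no-route
  Q 31.75.208.25: descend 000111110100101111010 ; hops seen [H3] ; pick H3
  + 228.0.0.0/8 (H1) depth=8

== LOOKUPS ==
["no-route","H3","H0","H1","H3","H3","H3","no-route","H3"]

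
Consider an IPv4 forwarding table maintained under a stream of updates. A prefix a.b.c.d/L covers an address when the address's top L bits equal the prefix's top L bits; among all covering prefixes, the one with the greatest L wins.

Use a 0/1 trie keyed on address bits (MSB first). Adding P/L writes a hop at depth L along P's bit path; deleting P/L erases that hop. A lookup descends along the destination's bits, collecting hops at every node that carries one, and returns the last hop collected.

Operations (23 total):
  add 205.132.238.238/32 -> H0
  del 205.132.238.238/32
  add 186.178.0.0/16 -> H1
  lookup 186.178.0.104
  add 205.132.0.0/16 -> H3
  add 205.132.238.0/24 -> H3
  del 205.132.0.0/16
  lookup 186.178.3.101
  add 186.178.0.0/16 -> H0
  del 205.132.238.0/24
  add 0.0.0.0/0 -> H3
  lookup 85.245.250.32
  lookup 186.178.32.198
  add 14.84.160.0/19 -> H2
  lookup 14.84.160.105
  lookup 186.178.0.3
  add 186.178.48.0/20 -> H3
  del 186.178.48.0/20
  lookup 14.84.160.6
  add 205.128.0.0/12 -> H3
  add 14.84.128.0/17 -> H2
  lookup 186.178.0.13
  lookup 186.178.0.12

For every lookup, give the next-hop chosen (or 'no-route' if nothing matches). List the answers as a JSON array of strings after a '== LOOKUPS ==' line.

Trace:
  + 205.132.238.238/32 (H0) depth=32
  del 205.132.238.238/32 (clear depth 32)
  + 186.178.0.0/16 (H1) depth=16
  lookup 186.178.0.104: bits 1011101010110010 walk d0:-→d1:-→d2:-→d3:-→d4:-→d5:-→d6:-→d7:-→d8:-→d9:-→d10:-→d11:-→d12:-→d13:-→d14:-→d15:-→d16:H1 -> H1
  + 205.132.0.0/16 (H3) depth=16
  + 205.132.238.0/24 (H3) depth=24
  del 205.132.0.0/16 (clear depth 16)
  lookup 186.178.3.101: bits 1011101010110010 walk d0:-→d1:-→d2:-→d3:-→d4:-→d5:-→d6:-→d7:-→d8:-→d9:-→d10:-→d11:-→d12:-→d13:-→d14:-→d15:-→d16:H1 -> H1
  + 186.178.0.0/16 (H0) depth=16
  del 205.132.238.0/24 (clear depth 24)
  + 0.0.0.0/0 (H3) depth=0
  lookup 85.245.250.32: bits ε walk d0:H3 -> H3
  lookup 186.178.32.198: bits 1011101010110010 walk d0:H3→d1:-→d2:-→d3:-→d4:-→d5:-→d6:-→d7:-→d8:-→d9:-→d10:-→d11:-→d12:-→d13:-→d14:-→d15:-→d16:H0 -> H0
  + 14.84.160.0/19 (H2) depth=19
  lookup 14.84.160.105: bits 0000111001010100101 walk d0:H3→d1:-→d2:-→d3:-→d4:-→d5:-→d6:-→d7:-→d8:-→d9:-→d10:-→d11:-→d12:-→d13:-→d14:-→d15:-→d16:-→d17:-→d18:-→d19:H2 -> H2
  lookup 186.178.0.3: bits 1011101010110010 walk d0:H3→d1:-→d2:-→d3:-→d4:-→d5:-→d6:-→d7:-→d8:-→d9:-→d10:-→d11:-→d12:-→d13:-→d14:-→d15:-→d16:H0 -> H0
  + 186.178.48.0/20 (H3) depth=20
  del 186.178.48.0/20 (clear depth 20)
  lookup 14.84.160.6: bits 0000111001010100101 walk d0:H3→d1:-→d2:-→d3:-→d4:-→d5:-→d6:-→d7:-→d8:-→d9:-→d10:-→d11:-→d12:-→d13:-→d14:-→d15:-→d16:-→d17:-→d18:-→d19:H2 -> H2
  + 205.128.0.0/12 (H3) depth=12
  + 14.84.128.0/17 (H2) depth=17
  lookup 186.178.0.13: bits 101110101011001000 walk d0:H3→d1:-→d2:-→d3:-→d4:-→d5:-→d6:-→d7:-→d8:-→d9:-→d10:-→d11:-→d12:-→d13:-→d14:-→d15:-→d16:H0→d17:-→d18:- -> H0
  lookup 186.178.0.12: bits 101110101011001000 walk d0:H3→d1:-→d2:-→d3:-→d4:-→d5:-→d6:-→d7:-→d8:-→d9:-→d10:-→d11:-→d12:-→d13:-→d14:-→d15:-→d16:H0→d17:-→d18:- -> H0

== LOOKUPS ==
["H1","H1","H3","H0","H2","H0","H2","H0","H0"]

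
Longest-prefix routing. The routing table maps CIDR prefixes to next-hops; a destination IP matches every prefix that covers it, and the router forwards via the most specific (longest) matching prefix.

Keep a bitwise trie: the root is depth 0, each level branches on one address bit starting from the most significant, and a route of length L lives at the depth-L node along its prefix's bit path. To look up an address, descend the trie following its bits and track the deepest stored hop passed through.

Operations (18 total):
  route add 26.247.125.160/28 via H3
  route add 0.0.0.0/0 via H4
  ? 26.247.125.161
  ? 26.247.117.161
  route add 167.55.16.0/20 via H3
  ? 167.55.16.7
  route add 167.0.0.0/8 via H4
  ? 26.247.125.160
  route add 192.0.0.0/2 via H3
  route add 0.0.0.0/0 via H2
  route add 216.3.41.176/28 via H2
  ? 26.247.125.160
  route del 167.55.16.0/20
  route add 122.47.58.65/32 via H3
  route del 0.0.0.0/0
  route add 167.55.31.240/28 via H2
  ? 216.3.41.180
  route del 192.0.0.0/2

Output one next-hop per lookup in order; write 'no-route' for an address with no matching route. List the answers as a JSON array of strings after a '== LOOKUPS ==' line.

Process each operation:
  + 26.247.125.160/28 (H3) depth=28
  + 0.0.0.0/0 (H4) depth=0
  lookup 26.247.125.161: bits 0001101011110111011111011010 walk d0:H4→d1:-→d2:-→d3:-→d4:-→d5:-→d6:-→d7:-→d8:-→d9:-→d10:-→d11:-→d12:-→d13:-→d14:-→d15:-→d16:-→d17:-→d18:-→d19:-→d20:-→d21:-→d22:-→d23:-→d24:-→d25:-→d26:-→d27:-→d28:H3 -> H3
  lookup 26.247.117.161: bits 00011010111101110111 walk d0:H4→d1:-→d2:-→d3:-→d4:-→d5:-→d6:-→d7:-→d8:-→d9:-→d10:-→d11:-→d12:-→d13:-→d14:-→d15:-→d16:-→d17:-→d18:-→d19:-→d20:- -> H4
  + 167.55.16.0/20 (H3) depth=20
  lookup 167.55.16.7: bits 10100111001101110001 walk d0:H4→d1:-→d2:-→d3:-→d4:-→d5:-→d6:-→d7:-→d8:-→d9:-→d10:-→d11:-→d12:-→d13:-→d14:-→d15:-→d16:-→d17:-→d18:-→d19:-→d20:H3 -> H3
  + 167.0.0.0/8 (H4) depth=8
  lookup 26.247.125.160: bits 0001101011110111011111011010 walk d0:H4→d1:-→d2:-→d3:-→d4:-→d5:-→d6:-→d7:-→d8:-→d9:-→d10:-→d11:-→d12:-→d13:-→d14:-→d15:-→d16:-→d17:-→d18:-→d19:-→d20:-→d21:-→d22:-→d23:-→d24:-→d25:-→d26:-→d27:-→d28:H3 -> H3
  + 192.0.0.0/2 (H3) depth=2
  + 0.0.0.0/0 (H2) depth=0
  + 216.3.41.176/28 (H2) depth=28
  lookup 26.247.125.160: bits 0001101011110111011111011010 walk d0:H2→d1:-→d2:-→d3:-→d4:-→d5:-→d6:-→d7:-→d8:-→d9:-→d10:-→d11:-→d12:-→d13:-→d14:-→d15:-→d16:-→d17:-→d18:-→d19:-→d20:-→d21:-→d22:-→d23:-→d24:-→d25:-→d26:-→d27:-→d28:H3 -> H3
  del 167.55.16.0/20 (clear depth 20)
  + 122.47.58.65/32 (H3) depth=32
  del 0.0.0.0/0 (clear depth 0)
  + 167.55.31.240/28 (H2) depth=28
  lookup 216.3.41.180: bits 1101100000000011001010011011 walk d0:-→d1:-→d2:H3→d3:-→d4:-→d5:-→d6:-→d7:-→d8:-→d9:-→d10:-→d11:-→d12:-→d13:-→d14:-→d15:-→d16:-→d17:-→d18:-→d19:-→d20:-→d21:-→d22:-→d23:-→d24:-→d25:-→d26:-→d27:-→d28:H2 -> H2
  del 192.0.0.0/2 (clear depth 2)

== LOOKUPS ==
["H3","H4","H3","H3","H3","H2"]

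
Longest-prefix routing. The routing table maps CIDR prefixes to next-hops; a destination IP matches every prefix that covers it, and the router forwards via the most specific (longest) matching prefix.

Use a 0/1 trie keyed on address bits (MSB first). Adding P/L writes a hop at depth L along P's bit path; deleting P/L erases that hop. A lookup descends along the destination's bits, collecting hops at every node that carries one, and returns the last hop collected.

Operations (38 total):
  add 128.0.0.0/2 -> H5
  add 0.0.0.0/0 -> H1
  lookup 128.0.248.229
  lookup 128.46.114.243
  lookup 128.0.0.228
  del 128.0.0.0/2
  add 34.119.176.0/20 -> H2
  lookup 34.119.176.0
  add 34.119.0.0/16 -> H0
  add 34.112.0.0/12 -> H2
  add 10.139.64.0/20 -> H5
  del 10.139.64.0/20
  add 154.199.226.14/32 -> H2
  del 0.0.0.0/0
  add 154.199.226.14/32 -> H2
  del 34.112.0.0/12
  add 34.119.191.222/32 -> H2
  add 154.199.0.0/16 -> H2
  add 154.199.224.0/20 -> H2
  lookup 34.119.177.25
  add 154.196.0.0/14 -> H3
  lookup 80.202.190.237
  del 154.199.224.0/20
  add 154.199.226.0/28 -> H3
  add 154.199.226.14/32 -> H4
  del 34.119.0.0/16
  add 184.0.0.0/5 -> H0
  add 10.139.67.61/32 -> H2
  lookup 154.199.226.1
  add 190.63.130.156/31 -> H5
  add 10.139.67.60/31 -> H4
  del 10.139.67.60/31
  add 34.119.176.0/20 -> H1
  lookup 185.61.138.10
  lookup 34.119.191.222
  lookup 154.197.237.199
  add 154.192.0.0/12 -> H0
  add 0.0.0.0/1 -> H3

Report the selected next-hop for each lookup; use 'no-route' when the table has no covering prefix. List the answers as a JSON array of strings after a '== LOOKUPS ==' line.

Process each operation:
  add 128.0.0.0/2 -> H5 at depth 2
  add 0.0.0.0/0 -> H1 at depth 0
  Q 128.0.248.229: descend 10 ; hops seen [H1,H5] ; pick H5
  Q 128.46.114.243: descend 10 ; hops seen [H1,H5] ; pick H5
  Q 128.0.0.228: descend 10 ; hops seen [H1,H5] ; pick H5
  - 128.0.0.0/2 clear@2
  add 34.119.176.0/20 -> H2 at depth 20
  Q 34.119.176.0: descend 00100010011101111011 ; hops seen [H1,H2] ; pick H2
  add 34.119.0.0/16 -> H0 at depth 16
  add 34.112.0.0/12 -> H2 at depth 12
  add 10.139.64.0/20 -> H5 at depth 20
  - 10.139.64.0/20 clear@20
  add 154.199.226.14/32 -> H2 at depth 32
  - 0.0.0.0/0 clear@0
  add 154.199.226.14/32 -> H2 at depth 32
  - 34.112.0.0/12 clear@12
  add 34.119.191.222/32 -> H2 at depth 32
  add 154.199.0.0/16 -> H2 at depth 16
  add 154.199.224.0/20 -> H2 at depth 20
  Q 34.119.177.25: descend 00100010011101111011 ; hops seen [H0,H2] ; pick H2
  add 154.196.0.0/14 -> H3 at depth 14
  Q 80.202.190.237: descend 0 ; hops seen [∅] ; pick no-route
  - 154.199.224.0/20 clear@20
  add 154.199.226.0/28 -> H3 at depth 28
  add 154.199.226.14/32 -> H4 at depth 32
  - 34.119.0.0/16 clear@16
  add 184.0.0.0/5 -> H0 at depth 5
  add 10.139.67.61/32 -> H2 at depth 32
  Q 154.199.226.1: descend 1001101011000111111000100000 ; hops seen [H3,H2,H3] ; pick H3
  add 190.63.130.156/31 -> H5 at depth 31
  add 10.139.67.60/31 -> H4 at depth 31
  - 10.139.67.60/31 clear@31
  add 34.119.176.0/20 -> H1 at depth 20
  Q 185.61.138.10: descend 10111 ; hops seen [H0] ; pick H0
  Q 34.119.191.222: descend 00100010011101111011111111011110 ; hops seen [H1,H2] ; pick H2
  Q 154.197.237.199: descend 10011010110001 ; hops seen [H3] ; pick H3
  add 154.192.0.0/12 -> H0 at depth 12
  add 0.0.0.0/1 -> H3 at depth 1

== LOOKUPS ==
["H5","H5","H5","H2","H2","no-route","H3","H0","H2","H3"]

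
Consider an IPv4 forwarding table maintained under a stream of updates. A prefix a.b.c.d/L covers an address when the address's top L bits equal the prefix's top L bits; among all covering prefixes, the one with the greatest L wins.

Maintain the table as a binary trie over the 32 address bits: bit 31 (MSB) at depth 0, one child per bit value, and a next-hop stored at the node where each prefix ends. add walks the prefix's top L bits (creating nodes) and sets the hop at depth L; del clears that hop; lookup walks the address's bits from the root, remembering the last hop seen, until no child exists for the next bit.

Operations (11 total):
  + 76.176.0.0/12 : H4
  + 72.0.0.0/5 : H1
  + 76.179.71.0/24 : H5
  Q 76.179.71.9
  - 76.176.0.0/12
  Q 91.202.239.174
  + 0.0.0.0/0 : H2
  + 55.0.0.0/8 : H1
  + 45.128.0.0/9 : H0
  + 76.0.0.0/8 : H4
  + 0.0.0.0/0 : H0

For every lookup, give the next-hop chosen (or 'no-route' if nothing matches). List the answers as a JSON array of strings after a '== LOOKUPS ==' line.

Apply in order:
  + 76.176.0.0/12 (H4) depth=12
  + 72.0.0.0/5 (H1) depth=5
  + 76.179.71.0/24 (H5) depth=24
  ? 76.179.71.9  path d0:-→d1:-→d2:-→d3:-→d4:-→d5:H1→d6:-→d7:-→d8:-→d9:-→d10:-→d11:-→d12:H4→d13:-→d14:-→d15:-→d16:-→d17:-→d18:-→d19:-→d20:-→d21:-→d22:-→d23:-→d24:H5  best=H5
  - 76.176.0.0/12 clear@12
  ? 91.202.239.174  path d0:-→d1:-→d2:-→d3:-  best=no-route
  + 0.0.0.0/0 (H2) depth=0
  + 55.0.0.0/8 (H1) depth=8
  + 45.128.0.0/9 (H0) depth=9
  + 76.0.0.0/8 (H4) depth=8
  + 0.0.0.0/0 (H0) depth=0

== LOOKUPS ==
["H5","no-route"]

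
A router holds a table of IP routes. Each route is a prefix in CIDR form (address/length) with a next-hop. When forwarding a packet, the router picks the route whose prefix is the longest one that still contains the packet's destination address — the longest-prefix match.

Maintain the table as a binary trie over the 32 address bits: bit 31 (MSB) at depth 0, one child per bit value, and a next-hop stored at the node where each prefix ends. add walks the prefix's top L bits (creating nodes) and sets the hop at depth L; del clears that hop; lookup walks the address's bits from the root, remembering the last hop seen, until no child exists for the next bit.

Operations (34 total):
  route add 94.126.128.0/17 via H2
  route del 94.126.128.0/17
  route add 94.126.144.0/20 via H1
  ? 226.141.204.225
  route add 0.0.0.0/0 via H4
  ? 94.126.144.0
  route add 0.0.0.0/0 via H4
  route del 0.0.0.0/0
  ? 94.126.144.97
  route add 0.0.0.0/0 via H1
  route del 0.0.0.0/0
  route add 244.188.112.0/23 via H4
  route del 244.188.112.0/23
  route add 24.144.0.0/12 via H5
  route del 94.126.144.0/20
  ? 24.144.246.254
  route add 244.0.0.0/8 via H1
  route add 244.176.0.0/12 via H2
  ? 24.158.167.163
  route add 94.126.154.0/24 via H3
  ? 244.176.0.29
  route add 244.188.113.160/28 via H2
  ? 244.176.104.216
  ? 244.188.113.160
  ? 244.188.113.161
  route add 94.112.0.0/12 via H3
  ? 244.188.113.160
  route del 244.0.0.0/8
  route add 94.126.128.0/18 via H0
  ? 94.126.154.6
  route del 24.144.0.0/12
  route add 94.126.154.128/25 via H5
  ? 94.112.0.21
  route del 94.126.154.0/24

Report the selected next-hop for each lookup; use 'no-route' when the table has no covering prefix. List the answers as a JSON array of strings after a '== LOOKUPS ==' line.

Apply in order:
  + 94.126.128.0/17 (H2) depth=17
  - 94.126.128.0/17 clear@17
  + 94.126.144.0/20 (H1) depth=20
  Q 226.141.204.225: descend ε ; hops seen [∅] ; pick no-route
  + 0.0.0.0/0 (H4) depth=0
  Q 94.126.144.0: descend 01011110011111101001 ; hops seen [H4,H1] ; pick H1
  + 0.0.0.0/0 (H4) depth=0
  - 0.0.0.0/0 clear@0
  Q 94.126.144.97: descend 01011110011111101001 ; hops seen [H1] ; pick H1
  + 0.0.0.0/0 (H1) depth=0
  - 0.0.0.0/0 clear@0
  + 244.188.112.0/23 (H4) depth=23
  - 244.188.112.0/23 clear@23
  + 24.144.0.0/12 (H5) depth=12
  - 94.126.144.0/20 clear@20
  Q 24.144.246.254: descend 000110001001 ; hops seen [H5] ; pick H5
  + 244.0.0.0/8 (H1) depth=8
  + 244.176.0.0/12 (H2) depth=12
  Q 24.158.167.163: descend 000110001001 ; hops seen [H5] ; pick H5
  + 94.126.154.0/24 (H3) depth=24
  Q 244.176.0.29: descend 111101001011 ; hops seen [H1,H2] ; pick H2
  + 244.188.113.160/28 (H2) depth=28
  Q 244.176.104.216: descend 111101001011 ; hops seen [H1,H2] ; pick H2
  Q 244.188.113.160: descend 1111010010111100011100011010 ; hops seen [H1,H2,H2] ; pick H2
  Q 244.188.113.161: descend 1111010010111100011100011010 ; hops seen [H1,H2,H2] ; pick H2
  + 94.112.0.0/12 (H3) depth=12
  Q 244.188.113.160: descend 1111010010111100011100011010 ; hops seen [H1,H2,H2] ; pick H2
  - 244.0.0.0/8 clear@8
  + 94.126.128.0/18 (H0) depth=18
  Q 94.126.154.6: descend 010111100111111010011010 ; hops seen [H3,H0,H3] ; pick H3
  - 24.144.0.0/12 clear@12
  + 94.126.154.128/25 (H5) depth=25
  Q 94.112.0.21: descend 010111100111 ; hops seen [H3] ; pick H3
  - 94.126.154.0/24 clear@24

== LOOKUPS ==
["no-route","H1","H1","H5","H5","H2","H2","H2","H2","H2","H3","H3"]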